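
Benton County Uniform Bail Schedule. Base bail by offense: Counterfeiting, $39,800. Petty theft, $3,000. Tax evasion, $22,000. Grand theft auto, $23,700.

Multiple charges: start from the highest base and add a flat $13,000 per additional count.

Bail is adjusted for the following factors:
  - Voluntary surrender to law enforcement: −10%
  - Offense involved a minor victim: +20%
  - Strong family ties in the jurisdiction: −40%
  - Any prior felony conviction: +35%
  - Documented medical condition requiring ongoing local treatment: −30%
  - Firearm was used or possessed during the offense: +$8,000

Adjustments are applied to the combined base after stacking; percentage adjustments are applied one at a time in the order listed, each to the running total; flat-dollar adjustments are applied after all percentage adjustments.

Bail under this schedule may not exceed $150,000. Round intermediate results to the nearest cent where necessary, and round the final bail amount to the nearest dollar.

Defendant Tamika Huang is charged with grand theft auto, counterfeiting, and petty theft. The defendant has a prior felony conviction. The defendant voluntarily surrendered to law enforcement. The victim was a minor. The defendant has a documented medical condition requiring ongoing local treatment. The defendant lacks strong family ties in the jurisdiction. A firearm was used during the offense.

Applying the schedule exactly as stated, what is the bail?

$75,155

Base amounts from the schedule: grand theft auto $23,700; counterfeiting $39,800; petty theft $3,000.
Stacking rule: highest base plus $13,000 per additional charge. Highest is counterfeiting at $39,800; 2 additional charges → +$26,000. Combined base = $65,800.
Voluntary surrender to law enforcement (−10%): $65,800 × 0.9 = $59,220.
Offense involved a minor victim (+20%): $59,220 × 1.2 = $71,064.
Any prior felony conviction (+35%): $71,064 × 1.35 = $95,936.40.
Documented medical condition requiring ongoing local treatment (−30%): $95,936.40 × 0.7 = $67,155.48.
Firearm was used or possessed during the offense (+$8,000 flat): $67,155.48 + $8,000 = $75,155.48.
$75,155.48 is within the $150,000 maximum.
Rounded to the nearest dollar: $75,155.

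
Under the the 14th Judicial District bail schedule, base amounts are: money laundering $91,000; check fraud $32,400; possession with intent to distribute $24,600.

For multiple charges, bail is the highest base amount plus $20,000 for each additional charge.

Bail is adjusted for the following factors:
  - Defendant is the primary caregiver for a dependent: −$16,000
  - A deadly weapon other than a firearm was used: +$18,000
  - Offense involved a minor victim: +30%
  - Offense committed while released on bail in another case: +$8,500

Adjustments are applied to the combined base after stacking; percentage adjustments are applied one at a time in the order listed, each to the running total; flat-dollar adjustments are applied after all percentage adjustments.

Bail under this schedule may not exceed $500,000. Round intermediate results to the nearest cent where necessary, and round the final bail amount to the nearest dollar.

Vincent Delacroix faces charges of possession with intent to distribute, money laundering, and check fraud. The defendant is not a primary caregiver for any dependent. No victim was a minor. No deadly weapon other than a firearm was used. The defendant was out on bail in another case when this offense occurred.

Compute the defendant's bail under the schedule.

Base amounts from the schedule: possession with intent to distribute $24,600; money laundering $91,000; check fraud $32,400.
Stacking rule: highest base plus $20,000 per additional charge. Highest is money laundering at $91,000; 2 additional charges → +$40,000. Combined base = $131,000.
Offense committed while released on bail in another case (+$8,500 flat): $131,000 + $8,500 = $139,500.
$139,500 is within the $500,000 maximum.

$139,500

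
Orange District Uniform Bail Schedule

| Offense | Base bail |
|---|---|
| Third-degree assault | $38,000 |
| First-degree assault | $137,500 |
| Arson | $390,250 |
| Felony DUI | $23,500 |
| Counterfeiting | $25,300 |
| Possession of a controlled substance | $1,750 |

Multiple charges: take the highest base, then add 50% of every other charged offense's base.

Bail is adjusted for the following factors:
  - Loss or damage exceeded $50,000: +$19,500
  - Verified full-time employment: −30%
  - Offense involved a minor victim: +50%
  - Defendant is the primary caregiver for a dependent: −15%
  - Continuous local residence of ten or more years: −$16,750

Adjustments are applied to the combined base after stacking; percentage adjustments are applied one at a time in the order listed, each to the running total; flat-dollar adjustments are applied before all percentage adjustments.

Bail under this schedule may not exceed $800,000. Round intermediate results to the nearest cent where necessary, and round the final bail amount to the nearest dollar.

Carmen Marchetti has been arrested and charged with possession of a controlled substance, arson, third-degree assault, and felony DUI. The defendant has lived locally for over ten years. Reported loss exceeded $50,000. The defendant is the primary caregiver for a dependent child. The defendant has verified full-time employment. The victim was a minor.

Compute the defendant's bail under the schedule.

$378,978

Base amounts from the schedule: possession of a controlled substance $1,750; arson $390,250; third-degree assault $38,000; felony DUI $23,500.
Stacking rule: highest base plus 50% of each additional charge. Highest is arson at $390,250. Additional: $1,750 × 50% = $875; $38,000 × 50% = $19,000; $23,500 × 50% = $11,750. Combined base = $390,250 + $31,625 = $421,875.
Loss or damage exceeded $50,000 (+$19,500 flat): $421,875 + $19,500 = $441,375.
Continuous local residence of ten or more years (−$16,750 flat): $441,375 − $16,750 = $424,625.
Verified full-time employment (−30%): $424,625 × 0.7 = $297,237.50.
Offense involved a minor victim (+50%): $297,237.50 × 1.5 = $445,856.25.
Defendant is the primary caregiver for a dependent (−15%): $445,856.25 × 0.85 = $378,977.81.
$378,977.81 is within the $800,000 maximum.
Rounded to the nearest dollar: $378,978.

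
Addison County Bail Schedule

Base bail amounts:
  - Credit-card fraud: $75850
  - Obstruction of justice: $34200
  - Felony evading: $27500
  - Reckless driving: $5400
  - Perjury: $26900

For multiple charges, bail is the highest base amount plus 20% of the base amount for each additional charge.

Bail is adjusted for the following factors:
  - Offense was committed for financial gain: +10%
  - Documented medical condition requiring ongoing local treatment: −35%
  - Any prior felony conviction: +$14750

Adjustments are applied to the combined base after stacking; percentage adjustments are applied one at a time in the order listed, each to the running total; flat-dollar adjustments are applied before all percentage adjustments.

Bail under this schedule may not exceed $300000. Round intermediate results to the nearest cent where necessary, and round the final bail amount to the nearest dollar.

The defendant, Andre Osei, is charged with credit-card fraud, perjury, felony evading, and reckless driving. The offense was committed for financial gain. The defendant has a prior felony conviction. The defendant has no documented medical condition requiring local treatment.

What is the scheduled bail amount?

Base amounts from the schedule: credit-card fraud $75850; perjury $26900; felony evading $27500; reckless driving $5400.
Stacking rule: highest base plus 20% of each additional charge. Highest is credit-card fraud at $75850. Additional: $26900 × 20% = $5380; $27500 × 20% = $5500; $5400 × 20% = $1080. Combined base = $75850 + $11960 = $87810.
Any prior felony conviction (+$14750 flat): $87810 + $14750 = $102560.
Offense was committed for financial gain (+10%): $102560 × 1.1 = $112816.
$112816 is within the $300000 maximum.

$112816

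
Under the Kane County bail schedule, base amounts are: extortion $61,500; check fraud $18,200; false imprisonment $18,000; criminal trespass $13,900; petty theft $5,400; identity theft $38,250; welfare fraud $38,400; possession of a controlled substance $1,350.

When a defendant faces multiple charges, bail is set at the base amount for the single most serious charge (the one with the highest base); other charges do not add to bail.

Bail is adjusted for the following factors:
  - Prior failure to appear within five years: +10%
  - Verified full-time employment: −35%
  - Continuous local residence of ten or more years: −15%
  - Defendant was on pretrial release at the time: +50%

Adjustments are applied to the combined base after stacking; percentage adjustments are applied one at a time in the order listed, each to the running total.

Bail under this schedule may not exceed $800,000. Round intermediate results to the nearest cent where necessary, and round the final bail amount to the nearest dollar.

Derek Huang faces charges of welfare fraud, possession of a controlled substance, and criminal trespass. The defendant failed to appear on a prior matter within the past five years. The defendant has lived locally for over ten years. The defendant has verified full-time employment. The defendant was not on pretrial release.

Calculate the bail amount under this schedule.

$23,338

Base amounts from the schedule: welfare fraud $38,400; possession of a controlled substance $1,350; criminal trespass $13,900.
Stacking rule: use the highest base only. Highest is welfare fraud at $38,400. Combined base = $38,400.
Prior failure to appear within five years (+10%): $38,400 × 1.1 = $42,240.
Verified full-time employment (−35%): $42,240 × 0.65 = $27,456.
Continuous local residence of ten or more years (−15%): $27,456 × 0.85 = $23,337.60.
$23,337.60 is within the $800,000 maximum.
Rounded to the nearest dollar: $23,338.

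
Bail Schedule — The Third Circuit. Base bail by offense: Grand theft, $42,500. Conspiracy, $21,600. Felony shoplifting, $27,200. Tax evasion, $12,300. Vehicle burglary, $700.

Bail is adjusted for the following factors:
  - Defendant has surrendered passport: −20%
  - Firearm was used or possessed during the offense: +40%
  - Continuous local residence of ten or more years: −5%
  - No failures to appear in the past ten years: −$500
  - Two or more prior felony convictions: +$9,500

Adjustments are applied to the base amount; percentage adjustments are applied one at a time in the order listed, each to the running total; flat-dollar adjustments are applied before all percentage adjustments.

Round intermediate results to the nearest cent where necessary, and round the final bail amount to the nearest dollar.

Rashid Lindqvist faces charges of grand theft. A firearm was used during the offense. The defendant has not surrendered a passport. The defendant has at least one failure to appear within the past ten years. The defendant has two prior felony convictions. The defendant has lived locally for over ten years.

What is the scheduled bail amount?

$69,160

Base amounts from the schedule: grand theft $42,500.
Single charge. Combined base = $42,500.
Two or more prior felony convictions (+$9,500 flat): $42,500 + $9,500 = $52,000.
Firearm was used or possessed during the offense (+40%): $52,000 × 1.4 = $72,800.
Continuous local residence of ten or more years (−5%): $72,800 × 0.95 = $69,160.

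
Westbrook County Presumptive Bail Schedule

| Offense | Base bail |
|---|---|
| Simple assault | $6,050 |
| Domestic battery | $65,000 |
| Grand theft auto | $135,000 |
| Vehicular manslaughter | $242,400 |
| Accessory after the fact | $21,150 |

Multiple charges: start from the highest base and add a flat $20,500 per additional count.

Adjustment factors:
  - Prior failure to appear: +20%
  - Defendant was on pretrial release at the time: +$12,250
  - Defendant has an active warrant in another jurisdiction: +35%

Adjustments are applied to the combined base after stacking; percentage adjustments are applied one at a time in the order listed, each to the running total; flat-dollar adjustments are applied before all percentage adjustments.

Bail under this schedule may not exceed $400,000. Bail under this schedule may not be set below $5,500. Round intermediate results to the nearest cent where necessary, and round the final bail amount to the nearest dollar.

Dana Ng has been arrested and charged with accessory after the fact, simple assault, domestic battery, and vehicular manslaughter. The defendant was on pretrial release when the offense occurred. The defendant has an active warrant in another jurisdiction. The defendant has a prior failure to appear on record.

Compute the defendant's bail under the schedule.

$400,000

Base amounts from the schedule: accessory after the fact $21,150; simple assault $6,050; domestic battery $65,000; vehicular manslaughter $242,400.
Stacking rule: highest base plus $20,500 per additional charge. Highest is vehicular manslaughter at $242,400; 3 additional charges → +$61,500. Combined base = $303,900.
Defendant was on pretrial release at the time (+$12,250 flat): $303,900 + $12,250 = $316,150.
Prior failure to appear (+20%): $316,150 × 1.2 = $379,380.
Defendant has an active warrant in another jurisdiction (+35%): $379,380 × 1.35 = $512,163.
Result $512,163 exceeds the maximum of $400,000; bail is capped at $400,000.
$400,000 is at or above the $5,500 minimum.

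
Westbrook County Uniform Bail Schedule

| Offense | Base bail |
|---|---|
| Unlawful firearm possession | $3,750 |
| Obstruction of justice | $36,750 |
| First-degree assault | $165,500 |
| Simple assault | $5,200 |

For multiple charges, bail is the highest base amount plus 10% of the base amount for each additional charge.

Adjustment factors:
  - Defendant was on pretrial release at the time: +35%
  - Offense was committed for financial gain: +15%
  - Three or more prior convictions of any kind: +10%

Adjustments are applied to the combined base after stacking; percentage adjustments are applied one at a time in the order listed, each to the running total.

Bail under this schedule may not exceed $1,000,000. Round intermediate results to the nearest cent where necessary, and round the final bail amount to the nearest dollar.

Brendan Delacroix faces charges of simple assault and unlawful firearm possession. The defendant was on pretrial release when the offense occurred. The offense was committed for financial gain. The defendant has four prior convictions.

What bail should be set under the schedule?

$9,521

Base amounts from the schedule: simple assault $5,200; unlawful firearm possession $3,750.
Stacking rule: highest base plus 10% of each additional charge. Highest is simple assault at $5,200. Additional: $3,750 × 10% = $375. Combined base = $5,200 + $375 = $5,575.
Defendant was on pretrial release at the time (+35%): $5,575 × 1.35 = $7,526.25.
Offense was committed for financial gain (+15%): $7,526.25 × 1.15 = $8,655.19.
Three or more prior convictions of any kind (+10%): $8,655.19 × 1.1 = $9,520.71.
$9,520.71 is within the $1,000,000 maximum.
Rounded to the nearest dollar: $9,521.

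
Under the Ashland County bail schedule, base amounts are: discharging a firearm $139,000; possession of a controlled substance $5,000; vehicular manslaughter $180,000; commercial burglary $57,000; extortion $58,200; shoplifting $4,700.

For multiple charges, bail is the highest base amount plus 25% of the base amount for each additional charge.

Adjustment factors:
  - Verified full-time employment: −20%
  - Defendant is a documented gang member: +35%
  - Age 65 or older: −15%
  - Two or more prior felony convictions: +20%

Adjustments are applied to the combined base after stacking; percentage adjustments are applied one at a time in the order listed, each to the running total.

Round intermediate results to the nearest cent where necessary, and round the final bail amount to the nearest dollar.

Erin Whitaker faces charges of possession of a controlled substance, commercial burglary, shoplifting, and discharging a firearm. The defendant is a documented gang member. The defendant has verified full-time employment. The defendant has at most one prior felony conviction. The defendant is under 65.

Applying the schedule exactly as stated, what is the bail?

$168,129

Base amounts from the schedule: possession of a controlled substance $5,000; commercial burglary $57,000; shoplifting $4,700; discharging a firearm $139,000.
Stacking rule: highest base plus 25% of each additional charge. Highest is discharging a firearm at $139,000. Additional: $5,000 × 25% = $1,250; $57,000 × 25% = $14,250; $4,700 × 25% = $1,175. Combined base = $139,000 + $16,675 = $155,675.
Verified full-time employment (−20%): $155,675 × 0.8 = $124,540.
Defendant is a documented gang member (+35%): $124,540 × 1.35 = $168,129.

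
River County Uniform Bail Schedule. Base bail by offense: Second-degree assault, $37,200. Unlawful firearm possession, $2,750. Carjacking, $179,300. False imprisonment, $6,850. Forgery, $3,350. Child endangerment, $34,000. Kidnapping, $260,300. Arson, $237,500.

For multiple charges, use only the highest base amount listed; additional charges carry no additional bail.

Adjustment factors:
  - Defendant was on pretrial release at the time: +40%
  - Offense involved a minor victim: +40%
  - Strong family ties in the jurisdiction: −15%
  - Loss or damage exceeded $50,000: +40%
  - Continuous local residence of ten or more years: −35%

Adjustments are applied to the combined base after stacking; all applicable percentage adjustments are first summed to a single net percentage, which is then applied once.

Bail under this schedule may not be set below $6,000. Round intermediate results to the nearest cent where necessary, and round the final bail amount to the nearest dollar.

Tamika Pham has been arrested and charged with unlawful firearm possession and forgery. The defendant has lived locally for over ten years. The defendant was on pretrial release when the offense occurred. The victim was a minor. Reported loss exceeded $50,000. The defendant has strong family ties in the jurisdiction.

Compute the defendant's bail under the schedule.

Base amounts from the schedule: unlawful firearm possession $2,750; forgery $3,350.
Stacking rule: use the highest base only. Highest is forgery at $3,350. Combined base = $3,350.
Net percentage adjustment: +40% +40% −15% +40% −35% = +70%. $3,350 × 1.7 = $5,695.
Result $5,695 is below the minimum of $6,000; bail is set at the minimum $6,000.

$6,000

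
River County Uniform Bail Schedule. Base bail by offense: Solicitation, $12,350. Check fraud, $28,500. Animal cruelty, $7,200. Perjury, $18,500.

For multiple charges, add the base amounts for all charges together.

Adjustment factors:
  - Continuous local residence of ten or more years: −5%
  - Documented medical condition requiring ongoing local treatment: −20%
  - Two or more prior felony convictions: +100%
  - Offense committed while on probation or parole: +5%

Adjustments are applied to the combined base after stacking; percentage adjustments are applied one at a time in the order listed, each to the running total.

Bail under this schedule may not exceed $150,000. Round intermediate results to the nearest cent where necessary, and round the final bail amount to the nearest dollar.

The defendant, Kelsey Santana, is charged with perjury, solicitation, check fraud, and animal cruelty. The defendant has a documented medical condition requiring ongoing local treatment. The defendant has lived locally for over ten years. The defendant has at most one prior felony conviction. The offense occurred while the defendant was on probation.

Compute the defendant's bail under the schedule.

$53,107

Base amounts from the schedule: perjury $18,500; solicitation $12,350; check fraud $28,500; animal cruelty $7,200.
Stacking rule: sum of all bases. $18,500 + $12,350 + $28,500 + $7,200 = $66,550.
Continuous local residence of ten or more years (−5%): $66,550 × 0.95 = $63,222.50.
Documented medical condition requiring ongoing local treatment (−20%): $63,222.50 × 0.8 = $50,578.
Offense committed while on probation or parole (+5%): $50,578 × 1.05 = $53,106.90.
$53,106.90 is within the $150,000 maximum.
Rounded to the nearest dollar: $53,107.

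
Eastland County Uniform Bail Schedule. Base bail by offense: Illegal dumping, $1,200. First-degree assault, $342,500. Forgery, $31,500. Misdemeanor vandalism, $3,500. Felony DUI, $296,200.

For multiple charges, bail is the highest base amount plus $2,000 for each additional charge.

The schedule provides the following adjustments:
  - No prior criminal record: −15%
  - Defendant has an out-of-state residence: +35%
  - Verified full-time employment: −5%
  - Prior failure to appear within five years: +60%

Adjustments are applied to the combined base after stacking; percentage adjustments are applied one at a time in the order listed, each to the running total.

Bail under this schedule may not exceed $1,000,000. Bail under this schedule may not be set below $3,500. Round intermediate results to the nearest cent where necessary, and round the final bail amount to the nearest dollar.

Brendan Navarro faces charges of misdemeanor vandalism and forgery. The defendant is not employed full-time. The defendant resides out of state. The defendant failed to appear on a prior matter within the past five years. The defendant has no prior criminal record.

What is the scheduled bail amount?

$61,506

Base amounts from the schedule: misdemeanor vandalism $3,500; forgery $31,500.
Stacking rule: highest base plus $2,000 per additional charge. Highest is forgery at $31,500; 1 additional charge → +$2,000. Combined base = $33,500.
No prior criminal record (−15%): $33,500 × 0.85 = $28,475.
Defendant has an out-of-state residence (+35%): $28,475 × 1.35 = $38,441.25.
Prior failure to appear within five years (+60%): $38,441.25 × 1.6 = $61,506.
$61,506 is within the $1,000,000 maximum.
$61,506 is at or above the $3,500 minimum.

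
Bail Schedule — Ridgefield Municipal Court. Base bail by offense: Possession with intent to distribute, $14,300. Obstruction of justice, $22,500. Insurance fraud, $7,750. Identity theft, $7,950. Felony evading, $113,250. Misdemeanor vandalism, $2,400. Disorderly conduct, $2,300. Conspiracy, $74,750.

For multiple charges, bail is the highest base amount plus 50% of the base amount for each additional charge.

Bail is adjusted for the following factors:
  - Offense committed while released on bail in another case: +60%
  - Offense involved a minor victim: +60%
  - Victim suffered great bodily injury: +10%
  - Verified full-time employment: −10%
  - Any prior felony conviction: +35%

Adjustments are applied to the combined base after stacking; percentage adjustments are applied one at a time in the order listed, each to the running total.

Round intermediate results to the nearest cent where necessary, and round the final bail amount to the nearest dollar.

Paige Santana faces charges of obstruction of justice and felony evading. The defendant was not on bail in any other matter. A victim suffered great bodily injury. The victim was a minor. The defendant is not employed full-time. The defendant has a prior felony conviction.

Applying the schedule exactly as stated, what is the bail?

Base amounts from the schedule: obstruction of justice $22,500; felony evading $113,250.
Stacking rule: highest base plus 50% of each additional charge. Highest is felony evading at $113,250. Additional: $22,500 × 50% = $11,250. Combined base = $113,250 + $11,250 = $124,500.
Offense involved a minor victim (+60%): $124,500 × 1.6 = $199,200.
Victim suffered great bodily injury (+10%): $199,200 × 1.1 = $219,120.
Any prior felony conviction (+35%): $219,120 × 1.35 = $295,812.

$295,812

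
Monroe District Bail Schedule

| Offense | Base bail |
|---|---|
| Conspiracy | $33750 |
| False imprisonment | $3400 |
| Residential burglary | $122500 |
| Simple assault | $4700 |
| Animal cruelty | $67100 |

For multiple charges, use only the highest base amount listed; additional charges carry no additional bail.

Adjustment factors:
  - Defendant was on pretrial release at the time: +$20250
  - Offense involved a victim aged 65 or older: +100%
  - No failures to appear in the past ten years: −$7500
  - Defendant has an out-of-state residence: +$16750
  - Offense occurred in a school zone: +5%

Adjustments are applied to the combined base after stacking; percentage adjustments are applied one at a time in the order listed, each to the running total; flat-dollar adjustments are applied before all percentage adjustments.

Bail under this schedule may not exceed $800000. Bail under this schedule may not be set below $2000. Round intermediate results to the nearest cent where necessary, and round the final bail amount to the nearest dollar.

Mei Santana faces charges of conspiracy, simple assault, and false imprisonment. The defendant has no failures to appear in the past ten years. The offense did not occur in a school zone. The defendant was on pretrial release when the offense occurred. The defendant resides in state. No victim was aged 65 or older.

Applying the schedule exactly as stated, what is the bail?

$46500

Base amounts from the schedule: conspiracy $33750; simple assault $4700; false imprisonment $3400.
Stacking rule: use the highest base only. Highest is conspiracy at $33750. Combined base = $33750.
Defendant was on pretrial release at the time (+$20250 flat): $33750 + $20250 = $54000.
No failures to appear in the past ten years (−$7500 flat): $54000 − $7500 = $46500.
$46500 is within the $800000 maximum.
$46500 is at or above the $2000 minimum.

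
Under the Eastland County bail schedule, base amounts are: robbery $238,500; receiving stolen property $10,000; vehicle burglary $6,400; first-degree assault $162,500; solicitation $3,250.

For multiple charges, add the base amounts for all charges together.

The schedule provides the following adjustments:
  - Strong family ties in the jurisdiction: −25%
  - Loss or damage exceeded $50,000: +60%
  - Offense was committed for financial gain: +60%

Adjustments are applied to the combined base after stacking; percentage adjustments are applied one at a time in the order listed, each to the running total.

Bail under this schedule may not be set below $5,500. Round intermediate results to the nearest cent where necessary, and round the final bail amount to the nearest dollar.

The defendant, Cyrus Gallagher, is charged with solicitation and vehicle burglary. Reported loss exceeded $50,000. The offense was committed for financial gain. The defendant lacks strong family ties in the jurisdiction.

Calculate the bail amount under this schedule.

Base amounts from the schedule: solicitation $3,250; vehicle burglary $6,400.
Stacking rule: sum of all bases. $3,250 + $6,400 = $9,650.
Loss or damage exceeded $50,000 (+60%): $9,650 × 1.6 = $15,440.
Offense was committed for financial gain (+60%): $15,440 × 1.6 = $24,704.
$24,704 is at or above the $5,500 minimum.

$24,704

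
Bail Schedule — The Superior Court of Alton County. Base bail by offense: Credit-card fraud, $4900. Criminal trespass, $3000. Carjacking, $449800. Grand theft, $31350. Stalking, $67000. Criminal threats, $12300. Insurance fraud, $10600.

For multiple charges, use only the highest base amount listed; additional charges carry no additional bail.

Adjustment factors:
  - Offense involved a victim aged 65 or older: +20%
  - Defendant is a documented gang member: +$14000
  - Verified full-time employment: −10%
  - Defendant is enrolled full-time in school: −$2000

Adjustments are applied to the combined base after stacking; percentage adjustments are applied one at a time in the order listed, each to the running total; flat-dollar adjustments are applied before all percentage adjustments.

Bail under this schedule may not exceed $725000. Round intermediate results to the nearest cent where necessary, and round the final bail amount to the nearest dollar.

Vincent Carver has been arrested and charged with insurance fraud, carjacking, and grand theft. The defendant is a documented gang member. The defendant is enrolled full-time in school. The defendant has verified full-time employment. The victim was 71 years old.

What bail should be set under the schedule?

$498744

Base amounts from the schedule: insurance fraud $10600; carjacking $449800; grand theft $31350.
Stacking rule: use the highest base only. Highest is carjacking at $449800. Combined base = $449800.
Defendant is a documented gang member (+$14000 flat): $449800 + $14000 = $463800.
Defendant is enrolled full-time in school (−$2000 flat): $463800 − $2000 = $461800.
Offense involved a victim aged 65 or older (+20%): $461800 × 1.2 = $554160.
Verified full-time employment (−10%): $554160 × 0.9 = $498744.
$498744 is within the $725000 maximum.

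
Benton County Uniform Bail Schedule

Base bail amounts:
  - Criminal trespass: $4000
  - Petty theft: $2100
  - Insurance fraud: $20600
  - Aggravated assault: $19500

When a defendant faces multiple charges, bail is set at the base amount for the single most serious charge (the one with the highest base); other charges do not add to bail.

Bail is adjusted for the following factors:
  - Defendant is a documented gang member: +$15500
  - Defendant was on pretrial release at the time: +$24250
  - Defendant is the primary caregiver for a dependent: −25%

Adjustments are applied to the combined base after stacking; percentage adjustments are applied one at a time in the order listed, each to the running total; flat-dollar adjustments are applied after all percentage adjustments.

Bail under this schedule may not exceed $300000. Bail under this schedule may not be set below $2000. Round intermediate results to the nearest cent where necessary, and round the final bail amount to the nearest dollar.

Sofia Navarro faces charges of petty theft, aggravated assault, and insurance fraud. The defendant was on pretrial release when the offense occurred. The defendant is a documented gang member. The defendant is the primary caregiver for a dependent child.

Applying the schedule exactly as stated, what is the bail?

Base amounts from the schedule: petty theft $2100; aggravated assault $19500; insurance fraud $20600.
Stacking rule: use the highest base only. Highest is insurance fraud at $20600. Combined base = $20600.
Defendant is the primary caregiver for a dependent (−25%): $20600 × 0.75 = $15450.
Defendant is a documented gang member (+$15500 flat): $15450 + $15500 = $30950.
Defendant was on pretrial release at the time (+$24250 flat): $30950 + $24250 = $55200.
$55200 is within the $300000 maximum.
$55200 is at or above the $2000 minimum.

$55200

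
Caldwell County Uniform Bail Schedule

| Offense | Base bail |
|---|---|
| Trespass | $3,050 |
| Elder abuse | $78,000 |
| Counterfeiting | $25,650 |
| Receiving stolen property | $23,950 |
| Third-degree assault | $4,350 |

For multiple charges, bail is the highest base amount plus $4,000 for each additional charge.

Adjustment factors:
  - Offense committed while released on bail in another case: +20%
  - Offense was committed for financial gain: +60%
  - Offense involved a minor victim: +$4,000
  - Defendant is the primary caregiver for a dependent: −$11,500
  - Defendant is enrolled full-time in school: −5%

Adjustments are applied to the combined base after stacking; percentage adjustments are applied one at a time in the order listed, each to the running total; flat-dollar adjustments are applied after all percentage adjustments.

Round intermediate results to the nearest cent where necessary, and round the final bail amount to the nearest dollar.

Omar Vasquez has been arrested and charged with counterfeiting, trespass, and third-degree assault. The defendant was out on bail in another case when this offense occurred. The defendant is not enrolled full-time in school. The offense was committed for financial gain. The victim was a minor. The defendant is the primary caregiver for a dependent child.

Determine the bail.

Base amounts from the schedule: counterfeiting $25,650; trespass $3,050; third-degree assault $4,350.
Stacking rule: highest base plus $4,000 per additional charge. Highest is counterfeiting at $25,650; 2 additional charges → +$8,000. Combined base = $33,650.
Offense committed while released on bail in another case (+20%): $33,650 × 1.2 = $40,380.
Offense was committed for financial gain (+60%): $40,380 × 1.6 = $64,608.
Offense involved a minor victim (+$4,000 flat): $64,608 + $4,000 = $68,608.
Defendant is the primary caregiver for a dependent (−$11,500 flat): $68,608 − $11,500 = $57,108.

$57,108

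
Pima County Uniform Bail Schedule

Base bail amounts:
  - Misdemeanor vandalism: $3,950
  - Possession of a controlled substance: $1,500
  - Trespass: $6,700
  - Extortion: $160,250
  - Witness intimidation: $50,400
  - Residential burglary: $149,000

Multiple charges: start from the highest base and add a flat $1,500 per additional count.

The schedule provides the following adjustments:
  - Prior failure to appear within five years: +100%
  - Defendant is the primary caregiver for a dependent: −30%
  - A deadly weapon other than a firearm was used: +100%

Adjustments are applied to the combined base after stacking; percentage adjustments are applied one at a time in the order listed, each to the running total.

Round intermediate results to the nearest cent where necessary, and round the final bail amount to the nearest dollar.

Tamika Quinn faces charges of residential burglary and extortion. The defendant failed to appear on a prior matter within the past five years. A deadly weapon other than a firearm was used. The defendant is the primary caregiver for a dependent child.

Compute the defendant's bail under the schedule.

$452,900

Base amounts from the schedule: residential burglary $149,000; extortion $160,250.
Stacking rule: highest base plus $1,500 per additional charge. Highest is extortion at $160,250; 1 additional charge → +$1,500. Combined base = $161,750.
Prior failure to appear within five years (+100%): $161,750 × 2 = $323,500.
Defendant is the primary caregiver for a dependent (−30%): $323,500 × 0.7 = $226,450.
A deadly weapon other than a firearm was used (+100%): $226,450 × 2 = $452,900.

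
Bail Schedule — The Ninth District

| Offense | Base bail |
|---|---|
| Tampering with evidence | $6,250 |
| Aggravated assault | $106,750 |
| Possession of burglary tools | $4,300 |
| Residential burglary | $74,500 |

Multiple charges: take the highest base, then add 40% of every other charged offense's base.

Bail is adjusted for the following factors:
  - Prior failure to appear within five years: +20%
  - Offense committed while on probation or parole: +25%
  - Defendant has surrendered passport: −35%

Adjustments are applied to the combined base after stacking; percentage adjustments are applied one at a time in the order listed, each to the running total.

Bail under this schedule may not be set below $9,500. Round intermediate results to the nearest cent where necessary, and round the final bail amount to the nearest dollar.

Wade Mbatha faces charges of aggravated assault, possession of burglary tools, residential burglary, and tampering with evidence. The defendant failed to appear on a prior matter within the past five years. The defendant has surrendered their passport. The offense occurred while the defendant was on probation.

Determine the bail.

$137,251

Base amounts from the schedule: aggravated assault $106,750; possession of burglary tools $4,300; residential burglary $74,500; tampering with evidence $6,250.
Stacking rule: highest base plus 40% of each additional charge. Highest is aggravated assault at $106,750. Additional: $4,300 × 40% = $1,720; $74,500 × 40% = $29,800; $6,250 × 40% = $2,500. Combined base = $106,750 + $34,020 = $140,770.
Prior failure to appear within five years (+20%): $140,770 × 1.2 = $168,924.
Offense committed while on probation or parole (+25%): $168,924 × 1.25 = $211,155.
Defendant has surrendered passport (−35%): $211,155 × 0.65 = $137,250.75.
$137,250.75 is at or above the $9,500 minimum.
Rounded to the nearest dollar: $137,251.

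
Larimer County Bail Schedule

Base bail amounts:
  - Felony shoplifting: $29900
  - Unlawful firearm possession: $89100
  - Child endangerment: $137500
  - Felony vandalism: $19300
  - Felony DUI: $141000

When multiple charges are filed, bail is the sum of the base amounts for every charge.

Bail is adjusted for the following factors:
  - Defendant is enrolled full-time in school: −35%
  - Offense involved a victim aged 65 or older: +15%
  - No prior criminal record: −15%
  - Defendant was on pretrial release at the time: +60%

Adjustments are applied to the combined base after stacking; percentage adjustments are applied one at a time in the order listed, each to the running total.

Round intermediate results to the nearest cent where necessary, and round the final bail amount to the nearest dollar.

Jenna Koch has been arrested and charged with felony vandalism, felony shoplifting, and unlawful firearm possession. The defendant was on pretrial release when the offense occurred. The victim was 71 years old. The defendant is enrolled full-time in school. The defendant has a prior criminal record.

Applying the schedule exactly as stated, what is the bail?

$165407

Base amounts from the schedule: felony vandalism $19300; felony shoplifting $29900; unlawful firearm possession $89100.
Stacking rule: sum of all bases. $19300 + $29900 + $89100 = $138300.
Defendant is enrolled full-time in school (−35%): $138300 × 0.65 = $89895.
Offense involved a victim aged 65 or older (+15%): $89895 × 1.15 = $103379.25.
Defendant was on pretrial release at the time (+60%): $103379.25 × 1.6 = $165406.80.
Rounded to the nearest dollar: $165407.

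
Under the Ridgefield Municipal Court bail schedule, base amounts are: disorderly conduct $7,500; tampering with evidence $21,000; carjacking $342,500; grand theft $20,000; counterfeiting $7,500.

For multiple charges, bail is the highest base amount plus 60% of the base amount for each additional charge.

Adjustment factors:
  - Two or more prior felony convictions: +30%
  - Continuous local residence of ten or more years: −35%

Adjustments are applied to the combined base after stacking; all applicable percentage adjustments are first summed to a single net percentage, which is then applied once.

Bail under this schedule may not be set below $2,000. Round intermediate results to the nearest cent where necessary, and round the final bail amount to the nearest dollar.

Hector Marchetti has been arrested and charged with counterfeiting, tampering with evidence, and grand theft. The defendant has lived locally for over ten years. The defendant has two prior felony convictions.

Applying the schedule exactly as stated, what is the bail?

$35,625

Base amounts from the schedule: counterfeiting $7,500; tampering with evidence $21,000; grand theft $20,000.
Stacking rule: highest base plus 60% of each additional charge. Highest is tampering with evidence at $21,000. Additional: $7,500 × 60% = $4,500; $20,000 × 60% = $12,000. Combined base = $21,000 + $16,500 = $37,500.
Net percentage adjustment: +30% −35% = −5%. $37,500 × 0.95 = $35,625.
$35,625 is at or above the $2,000 minimum.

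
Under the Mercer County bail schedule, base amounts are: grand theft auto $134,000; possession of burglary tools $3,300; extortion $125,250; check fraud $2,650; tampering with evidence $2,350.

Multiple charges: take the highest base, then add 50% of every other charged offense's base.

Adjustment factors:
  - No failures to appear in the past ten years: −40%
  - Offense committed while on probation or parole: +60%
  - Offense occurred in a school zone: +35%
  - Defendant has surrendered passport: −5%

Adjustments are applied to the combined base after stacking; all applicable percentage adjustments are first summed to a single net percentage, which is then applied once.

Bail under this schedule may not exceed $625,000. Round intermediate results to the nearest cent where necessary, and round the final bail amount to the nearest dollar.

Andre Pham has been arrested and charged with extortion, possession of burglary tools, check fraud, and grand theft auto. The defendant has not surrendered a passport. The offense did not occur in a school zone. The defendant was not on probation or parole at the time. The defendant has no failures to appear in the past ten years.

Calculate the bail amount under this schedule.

Base amounts from the schedule: extortion $125,250; possession of burglary tools $3,300; check fraud $2,650; grand theft auto $134,000.
Stacking rule: highest base plus 50% of each additional charge. Highest is grand theft auto at $134,000. Additional: $125,250 × 50% = $62,625; $3,300 × 50% = $1,650; $2,650 × 50% = $1,325. Combined base = $134,000 + $65,600 = $199,600.
No failures to appear in the past ten years (−40%): $199,600 × 0.6 = $119,760.
$119,760 is within the $625,000 maximum.

$119,760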